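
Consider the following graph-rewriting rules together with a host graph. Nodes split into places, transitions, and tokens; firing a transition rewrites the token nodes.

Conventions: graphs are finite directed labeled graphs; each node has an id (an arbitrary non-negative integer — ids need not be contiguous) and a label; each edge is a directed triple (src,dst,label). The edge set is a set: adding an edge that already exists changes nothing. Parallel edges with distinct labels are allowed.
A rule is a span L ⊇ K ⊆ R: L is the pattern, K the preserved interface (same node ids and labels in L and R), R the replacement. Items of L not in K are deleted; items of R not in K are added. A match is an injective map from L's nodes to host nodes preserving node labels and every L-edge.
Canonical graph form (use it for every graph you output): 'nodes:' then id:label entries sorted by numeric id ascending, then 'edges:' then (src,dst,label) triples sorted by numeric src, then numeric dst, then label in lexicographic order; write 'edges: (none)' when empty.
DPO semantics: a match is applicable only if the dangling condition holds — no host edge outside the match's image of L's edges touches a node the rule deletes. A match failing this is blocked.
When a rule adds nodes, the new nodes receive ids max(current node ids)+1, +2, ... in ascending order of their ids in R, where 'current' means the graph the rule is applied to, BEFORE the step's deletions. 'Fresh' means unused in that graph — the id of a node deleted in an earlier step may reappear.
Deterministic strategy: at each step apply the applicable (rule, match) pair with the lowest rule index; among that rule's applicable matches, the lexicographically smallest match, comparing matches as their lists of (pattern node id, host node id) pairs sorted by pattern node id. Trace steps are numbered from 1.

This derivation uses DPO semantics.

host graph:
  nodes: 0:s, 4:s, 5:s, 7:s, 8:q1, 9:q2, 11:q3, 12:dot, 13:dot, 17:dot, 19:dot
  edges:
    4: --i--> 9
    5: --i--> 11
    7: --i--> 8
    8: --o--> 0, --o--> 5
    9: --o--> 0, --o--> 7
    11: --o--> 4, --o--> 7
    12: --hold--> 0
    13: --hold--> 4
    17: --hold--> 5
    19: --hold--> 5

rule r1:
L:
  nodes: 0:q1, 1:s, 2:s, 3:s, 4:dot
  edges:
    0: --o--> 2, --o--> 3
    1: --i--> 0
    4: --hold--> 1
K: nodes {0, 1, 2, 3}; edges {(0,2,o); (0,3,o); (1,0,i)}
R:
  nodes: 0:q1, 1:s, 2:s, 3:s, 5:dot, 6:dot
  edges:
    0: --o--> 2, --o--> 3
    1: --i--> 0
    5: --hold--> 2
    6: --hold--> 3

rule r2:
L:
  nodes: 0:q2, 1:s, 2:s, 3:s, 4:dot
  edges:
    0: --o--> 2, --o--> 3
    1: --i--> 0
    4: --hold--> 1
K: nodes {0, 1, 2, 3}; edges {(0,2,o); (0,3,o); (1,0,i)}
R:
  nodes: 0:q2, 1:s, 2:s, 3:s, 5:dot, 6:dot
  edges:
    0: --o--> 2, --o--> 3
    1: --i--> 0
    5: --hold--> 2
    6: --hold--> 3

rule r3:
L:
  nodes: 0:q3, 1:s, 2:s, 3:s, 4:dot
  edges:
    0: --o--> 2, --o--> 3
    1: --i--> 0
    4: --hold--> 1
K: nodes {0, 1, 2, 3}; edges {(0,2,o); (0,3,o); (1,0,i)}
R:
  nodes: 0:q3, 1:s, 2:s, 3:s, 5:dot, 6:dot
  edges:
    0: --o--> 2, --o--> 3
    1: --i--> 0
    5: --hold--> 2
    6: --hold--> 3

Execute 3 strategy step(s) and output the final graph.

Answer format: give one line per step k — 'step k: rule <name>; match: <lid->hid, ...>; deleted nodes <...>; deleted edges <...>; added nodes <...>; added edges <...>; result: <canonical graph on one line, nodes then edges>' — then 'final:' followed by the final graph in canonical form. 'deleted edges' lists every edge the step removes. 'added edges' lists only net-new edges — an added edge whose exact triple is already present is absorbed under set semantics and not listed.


step 1: rule r2; match: 0->9, 1->4, 2->0, 3->7, 4->13; deleted nodes 13; deleted edges (13,4,hold); added nodes 20, 21; added edges (20,0,hold); (21,7,hold); result: nodes: 0:s, 4:s, 5:s, 7:s, 8:q1, 9:q2, 11:q3, 12:dot, 17:dot, 19:dot, 20:dot, 21:dot edges: (4,9,i); (5,11,i); (7,8,i); (8,0,o); (8,5,o); (9,0,o); (9,7,o); (11,4,o); (11,7,o); (12,0,hold); (17,5,hold); (19,5,hold); (20,0,hold); (21,7,hold)
step 2: rule r1; match: 0->8, 1->7, 2->0, 3->5, 4->21; deleted nodes 21; deleted edges (21,7,hold); added nodes 22, 23; added edges (22,0,hold); (23,5,hold); result: nodes: 0:s, 4:s, 5:s, 7:s, 8:q1, 9:q2, 11:q3, 12:dot, 17:dot, 19:dot, 20:dot, 22:dot, 23:dot edges: (4,9,i); (5,11,i); (7,8,i); (8,0,o); (8,5,o); (9,0,o); (9,7,o); (11,4,o); (11,7,o); (12,0,hold); (17,5,hold); (19,5,hold); (20,0,hold); (22,0,hold); (23,5,hold)
step 3: rule r3; match: 0->11, 1->5, 2->4, 3->7, 4->17; deleted nodes 17; deleted edges (17,5,hold); added nodes 24, 25; added edges (24,4,hold); (25,7,hold); result: nodes: 0:s, 4:s, 5:s, 7:s, 8:q1, 9:q2, 11:q3, 12:dot, 19:dot, 20:dot, 22:dot, 23:dot, 24:dot, 25:dot edges: (4,9,i); (5,11,i); (7,8,i); (8,0,o); (8,5,o); (9,0,o); (9,7,o); (11,4,o); (11,7,o); (12,0,hold); (19,5,hold); (20,0,hold); (22,0,hold); (23,5,hold); (24,4,hold); (25,7,hold)
final:
nodes: 0:s, 4:s, 5:s, 7:s, 8:q1, 9:q2, 11:q3, 12:dot, 19:dot, 20:dot, 22:dot, 23:dot, 24:dot, 25:dot
edges: (4,9,i); (5,11,i); (7,8,i); (8,0,o); (8,5,o); (9,0,o); (9,7,o); (11,4,o); (11,7,o); (12,0,hold); (19,5,hold); (20,0,hold); (22,0,hold); (23,5,hold); (24,4,hold); (25,7,hold)


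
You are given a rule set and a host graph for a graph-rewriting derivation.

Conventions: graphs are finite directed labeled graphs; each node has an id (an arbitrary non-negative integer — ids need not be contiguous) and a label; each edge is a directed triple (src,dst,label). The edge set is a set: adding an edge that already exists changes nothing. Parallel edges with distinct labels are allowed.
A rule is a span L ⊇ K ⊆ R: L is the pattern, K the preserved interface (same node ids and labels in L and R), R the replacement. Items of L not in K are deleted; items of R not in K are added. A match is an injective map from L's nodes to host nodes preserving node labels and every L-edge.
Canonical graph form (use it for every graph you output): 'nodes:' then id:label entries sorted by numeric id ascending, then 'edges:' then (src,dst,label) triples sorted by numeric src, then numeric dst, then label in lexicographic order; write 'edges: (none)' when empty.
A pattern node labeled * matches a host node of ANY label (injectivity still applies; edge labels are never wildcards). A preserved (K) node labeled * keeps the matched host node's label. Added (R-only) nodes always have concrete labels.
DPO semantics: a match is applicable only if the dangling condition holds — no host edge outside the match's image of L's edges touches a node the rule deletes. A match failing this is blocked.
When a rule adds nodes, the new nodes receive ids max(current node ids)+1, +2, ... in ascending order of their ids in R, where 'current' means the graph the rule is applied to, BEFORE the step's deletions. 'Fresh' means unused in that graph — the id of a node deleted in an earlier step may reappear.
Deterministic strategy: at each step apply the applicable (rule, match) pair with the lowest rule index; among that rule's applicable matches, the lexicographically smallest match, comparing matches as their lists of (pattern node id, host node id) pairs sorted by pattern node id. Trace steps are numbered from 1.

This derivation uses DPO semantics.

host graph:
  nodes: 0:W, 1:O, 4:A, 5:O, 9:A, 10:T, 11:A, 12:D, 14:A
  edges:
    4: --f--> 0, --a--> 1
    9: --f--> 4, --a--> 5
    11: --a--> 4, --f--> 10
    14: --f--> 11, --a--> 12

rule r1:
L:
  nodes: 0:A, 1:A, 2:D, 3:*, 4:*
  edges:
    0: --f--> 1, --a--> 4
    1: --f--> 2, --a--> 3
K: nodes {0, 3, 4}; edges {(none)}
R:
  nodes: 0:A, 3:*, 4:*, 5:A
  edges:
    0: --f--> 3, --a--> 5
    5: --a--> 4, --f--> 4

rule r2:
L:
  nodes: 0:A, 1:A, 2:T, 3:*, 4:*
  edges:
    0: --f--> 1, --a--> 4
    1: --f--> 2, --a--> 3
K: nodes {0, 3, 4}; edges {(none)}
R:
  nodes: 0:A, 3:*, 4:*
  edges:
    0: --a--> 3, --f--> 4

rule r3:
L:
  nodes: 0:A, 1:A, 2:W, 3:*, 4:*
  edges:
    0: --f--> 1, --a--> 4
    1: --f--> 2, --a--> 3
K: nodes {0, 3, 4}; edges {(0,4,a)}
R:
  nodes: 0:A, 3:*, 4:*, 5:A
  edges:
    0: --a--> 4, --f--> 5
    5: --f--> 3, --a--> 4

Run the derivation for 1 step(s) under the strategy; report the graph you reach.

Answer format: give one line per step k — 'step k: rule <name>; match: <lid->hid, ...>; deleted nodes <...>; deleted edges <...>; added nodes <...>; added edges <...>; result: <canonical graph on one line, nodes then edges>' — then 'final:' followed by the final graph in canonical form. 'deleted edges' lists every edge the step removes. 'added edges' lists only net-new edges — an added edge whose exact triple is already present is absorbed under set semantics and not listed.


step 1: rule r2; match: 0->14, 1->11, 2->10, 3->4, 4->12; deleted nodes 10, 11; deleted edges (11,4,a); (11,10,f); (14,11,f); (14,12,a); added nodes (none); added edges (14,4,a); (14,12,f); result: nodes: 0:W, 1:O, 4:A, 5:O, 9:A, 12:D, 14:A edges: (4,0,f); (4,1,a); (9,4,f); (9,5,a); (14,4,a); (14,12,f)
final:
nodes: 0:W, 1:O, 4:A, 5:O, 9:A, 12:D, 14:A
edges: (4,0,f); (4,1,a); (9,4,f); (9,5,a); (14,4,a); (14,12,f)


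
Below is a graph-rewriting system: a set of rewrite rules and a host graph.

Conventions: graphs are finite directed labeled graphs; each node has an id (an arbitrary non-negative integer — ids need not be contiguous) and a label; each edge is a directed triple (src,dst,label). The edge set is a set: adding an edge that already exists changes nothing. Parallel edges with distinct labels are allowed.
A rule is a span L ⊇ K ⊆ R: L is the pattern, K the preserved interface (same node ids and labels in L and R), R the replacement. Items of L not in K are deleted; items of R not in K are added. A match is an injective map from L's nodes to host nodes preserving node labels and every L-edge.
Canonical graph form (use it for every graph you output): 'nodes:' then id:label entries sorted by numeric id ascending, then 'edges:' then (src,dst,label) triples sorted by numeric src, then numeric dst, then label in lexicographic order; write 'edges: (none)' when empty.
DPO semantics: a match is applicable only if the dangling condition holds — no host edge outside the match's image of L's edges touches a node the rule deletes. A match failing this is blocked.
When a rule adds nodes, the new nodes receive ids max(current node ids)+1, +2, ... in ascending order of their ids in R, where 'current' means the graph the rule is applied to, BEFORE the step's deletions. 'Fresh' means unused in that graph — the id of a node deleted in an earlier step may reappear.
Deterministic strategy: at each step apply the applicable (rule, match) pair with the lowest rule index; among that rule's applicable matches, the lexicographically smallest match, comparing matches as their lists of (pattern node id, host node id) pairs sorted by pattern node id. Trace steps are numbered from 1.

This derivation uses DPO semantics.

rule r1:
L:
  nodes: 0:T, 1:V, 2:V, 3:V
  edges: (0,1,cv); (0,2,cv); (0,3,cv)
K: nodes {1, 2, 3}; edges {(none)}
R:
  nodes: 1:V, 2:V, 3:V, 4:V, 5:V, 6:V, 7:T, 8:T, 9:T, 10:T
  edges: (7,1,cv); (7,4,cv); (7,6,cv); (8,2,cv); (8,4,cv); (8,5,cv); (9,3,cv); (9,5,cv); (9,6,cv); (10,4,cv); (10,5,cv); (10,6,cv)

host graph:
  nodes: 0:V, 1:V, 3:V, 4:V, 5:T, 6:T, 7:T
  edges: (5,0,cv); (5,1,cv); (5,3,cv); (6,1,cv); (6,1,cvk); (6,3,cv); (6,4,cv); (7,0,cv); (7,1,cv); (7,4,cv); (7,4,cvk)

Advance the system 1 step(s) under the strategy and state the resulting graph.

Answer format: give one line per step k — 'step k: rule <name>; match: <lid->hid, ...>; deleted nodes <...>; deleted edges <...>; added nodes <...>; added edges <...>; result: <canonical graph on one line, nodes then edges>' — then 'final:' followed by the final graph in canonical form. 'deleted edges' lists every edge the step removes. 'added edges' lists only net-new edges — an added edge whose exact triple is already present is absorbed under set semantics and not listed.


step 1: rule r1; match: 0->5, 1->0, 2->1, 3->3; deleted nodes 5; deleted edges (5,0,cv); (5,1,cv); (5,3,cv); added nodes 8, 9, 10, 11, 12, 13, 14; added edges (11,0,cv); (11,8,cv); (11,10,cv); (12,1,cv); (12,8,cv); (12,9,cv); (13,3,cv); (13,9,cv); (13,10,cv); (14,8,cv); (14,9,cv); (14,10,cv); result: nodes: 0:V, 1:V, 3:V, 4:V, 6:T, 7:T, 8:V, 9:V, 10:V, 11:T, 12:T, 13:T, 14:T edges: (6,1,cv); (6,1,cvk); (6,3,cv); (6,4,cv); (7,0,cv); (7,1,cv); (7,4,cv); (7,4,cvk); (11,0,cv); (11,8,cv); (11,10,cv); (12,1,cv); (12,8,cv); (12,9,cv); (13,3,cv); (13,9,cv); (13,10,cv); (14,8,cv); (14,9,cv); (14,10,cv)
final:
nodes: 0:V, 1:V, 3:V, 4:V, 6:T, 7:T, 8:V, 9:V, 10:V, 11:T, 12:T, 13:T, 14:T
edges: (6,1,cv); (6,1,cvk); (6,3,cv); (6,4,cv); (7,0,cv); (7,1,cv); (7,4,cv); (7,4,cvk); (11,0,cv); (11,8,cv); (11,10,cv); (12,1,cv); (12,8,cv); (12,9,cv); (13,3,cv); (13,9,cv); (13,10,cv); (14,8,cv); (14,9,cv); (14,10,cv)


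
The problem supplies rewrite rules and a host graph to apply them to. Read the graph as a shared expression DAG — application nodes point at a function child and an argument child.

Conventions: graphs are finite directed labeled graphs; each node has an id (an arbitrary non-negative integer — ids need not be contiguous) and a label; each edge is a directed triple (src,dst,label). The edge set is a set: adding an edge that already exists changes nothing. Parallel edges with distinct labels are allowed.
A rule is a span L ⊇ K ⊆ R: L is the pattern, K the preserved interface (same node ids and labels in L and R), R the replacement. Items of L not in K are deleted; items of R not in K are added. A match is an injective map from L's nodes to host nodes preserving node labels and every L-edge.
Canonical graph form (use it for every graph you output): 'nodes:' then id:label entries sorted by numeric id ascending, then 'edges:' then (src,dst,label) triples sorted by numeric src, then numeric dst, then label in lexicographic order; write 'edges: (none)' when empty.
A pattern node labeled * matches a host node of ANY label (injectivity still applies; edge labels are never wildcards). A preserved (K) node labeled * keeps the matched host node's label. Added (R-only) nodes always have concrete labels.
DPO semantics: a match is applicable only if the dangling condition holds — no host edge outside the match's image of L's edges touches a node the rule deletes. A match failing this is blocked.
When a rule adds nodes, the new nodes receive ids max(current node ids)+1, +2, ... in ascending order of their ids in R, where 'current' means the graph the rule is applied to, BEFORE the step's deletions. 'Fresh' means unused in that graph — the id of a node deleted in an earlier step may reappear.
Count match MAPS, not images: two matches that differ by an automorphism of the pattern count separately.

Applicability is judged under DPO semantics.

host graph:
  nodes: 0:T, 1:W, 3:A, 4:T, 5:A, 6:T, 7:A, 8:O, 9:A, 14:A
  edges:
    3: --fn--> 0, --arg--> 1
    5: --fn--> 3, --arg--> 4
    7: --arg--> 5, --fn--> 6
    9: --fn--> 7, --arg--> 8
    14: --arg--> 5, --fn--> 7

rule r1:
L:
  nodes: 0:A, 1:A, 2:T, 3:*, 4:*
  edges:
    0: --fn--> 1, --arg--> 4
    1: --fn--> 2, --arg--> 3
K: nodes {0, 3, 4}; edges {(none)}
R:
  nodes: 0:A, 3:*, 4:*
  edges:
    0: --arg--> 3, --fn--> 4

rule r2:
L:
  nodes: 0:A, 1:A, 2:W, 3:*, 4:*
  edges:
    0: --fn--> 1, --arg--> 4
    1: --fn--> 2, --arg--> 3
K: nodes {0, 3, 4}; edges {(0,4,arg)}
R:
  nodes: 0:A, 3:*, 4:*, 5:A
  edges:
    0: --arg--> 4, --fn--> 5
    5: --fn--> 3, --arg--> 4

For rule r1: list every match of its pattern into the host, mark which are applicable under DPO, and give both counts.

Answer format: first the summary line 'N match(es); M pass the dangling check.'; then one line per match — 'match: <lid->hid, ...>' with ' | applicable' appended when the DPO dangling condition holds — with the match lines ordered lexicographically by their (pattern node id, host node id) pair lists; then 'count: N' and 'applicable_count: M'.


2 match(es); 1 pass the dangling check.
match: 0->5, 1->3, 2->0, 3->1, 4->4 | applicable
match: 0->9, 1->7, 2->6, 3->5, 4->8
count: 2
applicable_count: 1


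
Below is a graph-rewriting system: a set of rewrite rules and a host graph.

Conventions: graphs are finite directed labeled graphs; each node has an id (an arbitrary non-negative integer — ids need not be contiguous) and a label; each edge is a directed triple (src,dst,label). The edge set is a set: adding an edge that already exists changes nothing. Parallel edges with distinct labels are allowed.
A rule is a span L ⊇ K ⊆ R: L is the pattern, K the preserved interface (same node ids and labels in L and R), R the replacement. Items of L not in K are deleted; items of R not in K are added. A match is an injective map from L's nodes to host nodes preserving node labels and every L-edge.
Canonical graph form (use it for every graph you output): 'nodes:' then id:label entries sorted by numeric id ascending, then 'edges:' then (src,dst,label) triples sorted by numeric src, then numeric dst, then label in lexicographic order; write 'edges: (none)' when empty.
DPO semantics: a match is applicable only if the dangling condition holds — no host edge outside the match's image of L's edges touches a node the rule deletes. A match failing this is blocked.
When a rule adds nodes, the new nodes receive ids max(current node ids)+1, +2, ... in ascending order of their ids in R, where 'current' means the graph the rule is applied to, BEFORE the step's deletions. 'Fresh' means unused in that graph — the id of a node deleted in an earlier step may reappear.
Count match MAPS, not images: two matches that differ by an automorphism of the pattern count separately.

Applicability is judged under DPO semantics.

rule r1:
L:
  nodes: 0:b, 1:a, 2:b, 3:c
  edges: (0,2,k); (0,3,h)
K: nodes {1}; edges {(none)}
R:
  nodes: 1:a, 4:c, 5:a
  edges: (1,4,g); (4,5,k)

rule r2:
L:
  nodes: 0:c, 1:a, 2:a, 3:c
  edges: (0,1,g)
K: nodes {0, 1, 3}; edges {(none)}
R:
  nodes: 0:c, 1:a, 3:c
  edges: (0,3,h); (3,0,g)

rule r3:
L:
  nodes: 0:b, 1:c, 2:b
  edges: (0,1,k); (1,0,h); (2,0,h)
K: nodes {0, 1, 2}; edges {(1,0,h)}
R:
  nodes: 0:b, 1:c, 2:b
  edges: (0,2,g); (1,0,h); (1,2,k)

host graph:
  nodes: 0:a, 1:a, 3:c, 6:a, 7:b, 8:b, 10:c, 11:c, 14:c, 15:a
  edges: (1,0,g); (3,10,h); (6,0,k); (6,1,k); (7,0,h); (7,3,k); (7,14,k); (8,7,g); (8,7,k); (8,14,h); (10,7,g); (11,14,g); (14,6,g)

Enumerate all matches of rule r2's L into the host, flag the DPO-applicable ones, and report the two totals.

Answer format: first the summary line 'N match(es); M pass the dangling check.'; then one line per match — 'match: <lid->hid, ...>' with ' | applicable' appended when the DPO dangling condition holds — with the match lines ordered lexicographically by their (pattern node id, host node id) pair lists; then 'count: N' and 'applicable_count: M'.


9 match(es); 3 pass the dangling check.
match: 0->14, 1->6, 2->0, 3->3
match: 0->14, 1->6, 2->0, 3->10
match: 0->14, 1->6, 2->0, 3->11
match: 0->14, 1->6, 2->1, 3->3
match: 0->14, 1->6, 2->1, 3->10
match: 0->14, 1->6, 2->1, 3->11
match: 0->14, 1->6, 2->15, 3->3 | applicable
match: 0->14, 1->6, 2->15, 3->10 | applicable
match: 0->14, 1->6, 2->15, 3->11 | applicable
count: 9
applicable_count: 3


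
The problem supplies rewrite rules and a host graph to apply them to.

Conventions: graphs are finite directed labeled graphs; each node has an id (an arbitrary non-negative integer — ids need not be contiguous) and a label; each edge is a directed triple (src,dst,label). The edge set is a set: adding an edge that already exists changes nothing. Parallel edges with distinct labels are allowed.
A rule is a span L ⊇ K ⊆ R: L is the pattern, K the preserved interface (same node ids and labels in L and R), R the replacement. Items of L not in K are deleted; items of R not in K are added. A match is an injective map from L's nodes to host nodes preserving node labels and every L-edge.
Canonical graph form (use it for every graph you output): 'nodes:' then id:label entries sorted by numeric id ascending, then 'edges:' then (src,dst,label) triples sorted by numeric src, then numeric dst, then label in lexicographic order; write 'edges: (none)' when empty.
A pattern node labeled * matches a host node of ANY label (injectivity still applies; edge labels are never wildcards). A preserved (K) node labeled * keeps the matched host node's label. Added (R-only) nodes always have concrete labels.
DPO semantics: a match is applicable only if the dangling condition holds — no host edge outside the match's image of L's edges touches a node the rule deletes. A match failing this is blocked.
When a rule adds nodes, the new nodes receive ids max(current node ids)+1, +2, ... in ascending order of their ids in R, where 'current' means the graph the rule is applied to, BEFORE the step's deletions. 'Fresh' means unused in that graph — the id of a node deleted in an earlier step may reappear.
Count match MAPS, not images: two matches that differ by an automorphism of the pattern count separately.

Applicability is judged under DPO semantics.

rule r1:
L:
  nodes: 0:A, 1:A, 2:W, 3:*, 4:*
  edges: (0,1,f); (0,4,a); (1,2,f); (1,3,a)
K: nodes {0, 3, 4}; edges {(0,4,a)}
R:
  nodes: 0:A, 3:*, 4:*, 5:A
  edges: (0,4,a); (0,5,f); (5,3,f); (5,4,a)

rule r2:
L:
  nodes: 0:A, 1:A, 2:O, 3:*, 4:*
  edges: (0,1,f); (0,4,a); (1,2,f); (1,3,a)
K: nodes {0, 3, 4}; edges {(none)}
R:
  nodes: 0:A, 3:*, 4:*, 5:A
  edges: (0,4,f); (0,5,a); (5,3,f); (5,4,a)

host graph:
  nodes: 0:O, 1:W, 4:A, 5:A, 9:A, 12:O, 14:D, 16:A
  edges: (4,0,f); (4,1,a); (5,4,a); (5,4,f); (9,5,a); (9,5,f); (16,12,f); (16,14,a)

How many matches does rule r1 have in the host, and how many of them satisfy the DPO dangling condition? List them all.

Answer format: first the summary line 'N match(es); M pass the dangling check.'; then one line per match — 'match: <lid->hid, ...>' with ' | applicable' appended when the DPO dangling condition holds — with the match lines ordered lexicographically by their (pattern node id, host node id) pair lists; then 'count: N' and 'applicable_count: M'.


0 match(es); 0 pass the dangling check.
count: 0
applicable_count: 0


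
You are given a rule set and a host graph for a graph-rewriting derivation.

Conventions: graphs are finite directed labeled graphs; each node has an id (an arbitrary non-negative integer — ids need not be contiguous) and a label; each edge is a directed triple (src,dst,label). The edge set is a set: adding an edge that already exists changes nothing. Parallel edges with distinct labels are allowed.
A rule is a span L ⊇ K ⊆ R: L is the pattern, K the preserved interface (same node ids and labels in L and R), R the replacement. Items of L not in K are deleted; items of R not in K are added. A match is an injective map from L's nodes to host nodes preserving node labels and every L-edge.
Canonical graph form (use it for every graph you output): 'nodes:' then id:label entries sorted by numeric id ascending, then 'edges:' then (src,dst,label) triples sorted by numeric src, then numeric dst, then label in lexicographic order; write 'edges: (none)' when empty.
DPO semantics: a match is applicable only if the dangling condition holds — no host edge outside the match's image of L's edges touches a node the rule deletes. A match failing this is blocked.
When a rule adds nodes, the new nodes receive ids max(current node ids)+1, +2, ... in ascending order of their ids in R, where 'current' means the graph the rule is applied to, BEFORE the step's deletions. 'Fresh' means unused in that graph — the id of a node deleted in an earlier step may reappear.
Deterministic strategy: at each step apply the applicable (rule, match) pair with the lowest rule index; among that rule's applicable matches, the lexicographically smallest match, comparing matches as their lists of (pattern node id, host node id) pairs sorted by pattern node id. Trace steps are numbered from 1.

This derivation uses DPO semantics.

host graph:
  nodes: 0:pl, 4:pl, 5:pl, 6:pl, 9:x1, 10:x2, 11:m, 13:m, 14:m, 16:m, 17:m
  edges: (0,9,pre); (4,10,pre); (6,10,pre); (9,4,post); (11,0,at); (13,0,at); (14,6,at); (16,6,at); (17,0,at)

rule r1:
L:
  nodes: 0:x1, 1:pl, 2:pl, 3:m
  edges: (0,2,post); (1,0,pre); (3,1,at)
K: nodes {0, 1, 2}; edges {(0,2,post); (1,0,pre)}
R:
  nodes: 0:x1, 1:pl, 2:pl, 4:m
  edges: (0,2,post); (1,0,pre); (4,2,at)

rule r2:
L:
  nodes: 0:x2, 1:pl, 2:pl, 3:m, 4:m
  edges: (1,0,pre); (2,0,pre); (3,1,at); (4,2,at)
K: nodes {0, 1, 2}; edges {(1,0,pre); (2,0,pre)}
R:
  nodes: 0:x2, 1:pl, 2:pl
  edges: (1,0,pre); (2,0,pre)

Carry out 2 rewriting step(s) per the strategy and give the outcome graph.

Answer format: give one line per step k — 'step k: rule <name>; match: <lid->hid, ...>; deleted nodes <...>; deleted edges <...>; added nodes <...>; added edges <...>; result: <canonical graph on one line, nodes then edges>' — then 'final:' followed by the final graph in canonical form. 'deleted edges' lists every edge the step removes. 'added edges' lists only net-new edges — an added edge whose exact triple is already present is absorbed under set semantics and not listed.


step 1: rule r1; match: 0->9, 1->0, 2->4, 3->11; deleted nodes 11; deleted edges (11,0,at); added nodes 18; added edges (18,4,at); result: nodes: 0:pl, 4:pl, 5:pl, 6:pl, 9:x1, 10:x2, 13:m, 14:m, 16:m, 17:m, 18:m edges: (0,9,pre); (4,10,pre); (6,10,pre); (9,4,post); (13,0,at); (14,6,at); (16,6,at); (17,0,at); (18,4,at)
step 2: rule r1; match: 0->9, 1->0, 2->4, 3->13; deleted nodes 13; deleted edges (13,0,at); added nodes 19; added edges (19,4,at); result: nodes: 0:pl, 4:pl, 5:pl, 6:pl, 9:x1, 10:x2, 14:m, 16:m, 17:m, 18:m, 19:m edges: (0,9,pre); (4,10,pre); (6,10,pre); (9,4,post); (14,6,at); (16,6,at); (17,0,at); (18,4,at); (19,4,at)
final:
nodes: 0:pl, 4:pl, 5:pl, 6:pl, 9:x1, 10:x2, 14:m, 16:m, 17:m, 18:m, 19:m
edges: (0,9,pre); (4,10,pre); (6,10,pre); (9,4,post); (14,6,at); (16,6,at); (17,0,at); (18,4,at); (19,4,at)


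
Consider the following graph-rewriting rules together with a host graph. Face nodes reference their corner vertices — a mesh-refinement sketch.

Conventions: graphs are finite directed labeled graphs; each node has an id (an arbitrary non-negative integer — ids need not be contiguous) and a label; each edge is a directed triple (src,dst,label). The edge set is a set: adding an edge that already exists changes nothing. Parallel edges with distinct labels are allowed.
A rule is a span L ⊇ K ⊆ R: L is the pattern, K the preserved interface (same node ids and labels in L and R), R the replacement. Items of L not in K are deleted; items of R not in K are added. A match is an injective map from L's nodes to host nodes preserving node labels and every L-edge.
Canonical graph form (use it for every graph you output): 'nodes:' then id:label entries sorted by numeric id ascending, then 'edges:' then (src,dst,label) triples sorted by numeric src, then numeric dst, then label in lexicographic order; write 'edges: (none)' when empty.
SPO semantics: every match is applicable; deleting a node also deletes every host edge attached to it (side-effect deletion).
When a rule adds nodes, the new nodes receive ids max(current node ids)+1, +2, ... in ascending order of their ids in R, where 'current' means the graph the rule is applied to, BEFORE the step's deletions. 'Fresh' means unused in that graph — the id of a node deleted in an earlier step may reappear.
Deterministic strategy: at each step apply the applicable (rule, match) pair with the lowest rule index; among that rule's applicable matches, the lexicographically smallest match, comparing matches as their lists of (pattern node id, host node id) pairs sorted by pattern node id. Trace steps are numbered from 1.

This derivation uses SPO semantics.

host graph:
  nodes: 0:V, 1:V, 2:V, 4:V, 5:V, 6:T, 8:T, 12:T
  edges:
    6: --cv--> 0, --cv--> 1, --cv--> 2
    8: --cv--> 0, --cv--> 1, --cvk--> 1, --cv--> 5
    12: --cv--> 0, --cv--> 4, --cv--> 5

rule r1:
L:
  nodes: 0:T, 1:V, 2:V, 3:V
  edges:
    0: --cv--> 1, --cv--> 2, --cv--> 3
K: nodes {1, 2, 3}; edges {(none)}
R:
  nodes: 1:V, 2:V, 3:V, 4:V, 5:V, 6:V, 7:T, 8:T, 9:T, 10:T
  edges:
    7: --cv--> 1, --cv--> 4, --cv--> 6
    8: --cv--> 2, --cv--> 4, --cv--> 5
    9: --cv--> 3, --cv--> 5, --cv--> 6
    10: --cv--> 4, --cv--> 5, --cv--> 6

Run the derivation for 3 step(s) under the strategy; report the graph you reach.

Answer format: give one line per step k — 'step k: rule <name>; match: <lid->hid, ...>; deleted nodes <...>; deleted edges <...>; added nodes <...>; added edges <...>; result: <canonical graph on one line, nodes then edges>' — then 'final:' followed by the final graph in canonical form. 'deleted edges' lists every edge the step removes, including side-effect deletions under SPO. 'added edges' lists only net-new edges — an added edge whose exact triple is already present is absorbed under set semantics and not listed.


step 1: rule r1; match: 0->6, 1->0, 2->1, 3->2; deleted nodes 6; deleted edges (6,0,cv); (6,1,cv); (6,2,cv); added nodes 13, 14, 15, 16, 17, 18, 19; added edges (16,0,cv); (16,13,cv); (16,15,cv); (17,1,cv); (17,13,cv); (17,14,cv); (18,2,cv); (18,14,cv); (18,15,cv); (19,13,cv); (19,14,cv); (19,15,cv); result: nodes: 0:V, 1:V, 2:V, 4:V, 5:V, 8:T, 12:T, 13:V, 14:V, 15:V, 16:T, 17:T, 18:T, 19:T edges: (8,0,cv); (8,1,cv); (8,1,cvk); (8,5,cv); (12,0,cv); (12,4,cv); (12,5,cv); (16,0,cv); (16,13,cv); (16,15,cv); (17,1,cv); (17,13,cv); (17,14,cv); (18,2,cv); (18,14,cv); (18,15,cv); (19,13,cv); (19,14,cv); (19,15,cv)
step 2: rule r1; match: 0->8, 1->0, 2->1, 3->5; deleted nodes 8; deleted edges (8,0,cv); (8,1,cv); (8,1,cvk); (8,5,cv); added nodes 20, 21, 22, 23, 24, 25, 26; added edges (23,0,cv); (23,20,cv); (23,22,cv); (24,1,cv); (24,20,cv); (24,21,cv); (25,5,cv); (25,21,cv); (25,22,cv); (26,20,cv); (26,21,cv); (26,22,cv); result: nodes: 0:V, 1:V, 2:V, 4:V, 5:V, 12:T, 13:V, 14:V, 15:V, 16:T, 17:T, 18:T, 19:T, 20:V, 21:V, 22:V, 23:T, 24:T, 25:T, 26:T edges: (12,0,cv); (12,4,cv); (12,5,cv); (16,0,cv); (16,13,cv); (16,15,cv); (17,1,cv); (17,13,cv); (17,14,cv); (18,2,cv); (18,14,cv); (18,15,cv); (19,13,cv); (19,14,cv); (19,15,cv); (23,0,cv); (23,20,cv); (23,22,cv); (24,1,cv); (24,20,cv); (24,21,cv); (25,5,cv); (25,21,cv); (25,22,cv); (26,20,cv); (26,21,cv); (26,22,cv)
step 3: rule r1; match: 0->12, 1->0, 2->4, 3->5; deleted nodes 12; deleted edges (12,0,cv); (12,4,cv); (12,5,cv); added nodes 27, 28, 29, 30, 31, 32, 33; added edges (30,0,cv); (30,27,cv); (30,29,cv); (31,4,cv); (31,27,cv); (31,28,cv); (32,5,cv); (32,28,cv); (32,29,cv); (33,27,cv); (33,28,cv); (33,29,cv); result: nodes: 0:V, 1:V, 2:V, 4:V, 5:V, 13:V, 14:V, 15:V, 16:T, 17:T, 18:T, 19:T, 20:V, 21:V, 22:V, 23:T, 24:T, 25:T, 26:T, 27:V, 28:V, 29:V, 30:T, 31:T, 32:T, 33:T edges: (16,0,cv); (16,13,cv); (16,15,cv); (17,1,cv); (17,13,cv); (17,14,cv); (18,2,cv); (18,14,cv); (18,15,cv); (19,13,cv); (19,14,cv); (19,15,cv); (23,0,cv); (23,20,cv); (23,22,cv); (24,1,cv); (24,20,cv); (24,21,cv); (25,5,cv); (25,21,cv); (25,22,cv); (26,20,cv); (26,21,cv); (26,22,cv); (30,0,cv); (30,27,cv); (30,29,cv); (31,4,cv); (31,27,cv); (31,28,cv); (32,5,cv); (32,28,cv); (32,29,cv); (33,27,cv); (33,28,cv); (33,29,cv)
final:
nodes: 0:V, 1:V, 2:V, 4:V, 5:V, 13:V, 14:V, 15:V, 16:T, 17:T, 18:T, 19:T, 20:V, 21:V, 22:V, 23:T, 24:T, 25:T, 26:T, 27:V, 28:V, 29:V, 30:T, 31:T, 32:T, 33:T
edges: (16,0,cv); (16,13,cv); (16,15,cv); (17,1,cv); (17,13,cv); (17,14,cv); (18,2,cv); (18,14,cv); (18,15,cv); (19,13,cv); (19,14,cv); (19,15,cv); (23,0,cv); (23,20,cv); (23,22,cv); (24,1,cv); (24,20,cv); (24,21,cv); (25,5,cv); (25,21,cv); (25,22,cv); (26,20,cv); (26,21,cv); (26,22,cv); (30,0,cv); (30,27,cv); (30,29,cv); (31,4,cv); (31,27,cv); (31,28,cv); (32,5,cv); (32,28,cv); (32,29,cv); (33,27,cv); (33,28,cv); (33,29,cv)


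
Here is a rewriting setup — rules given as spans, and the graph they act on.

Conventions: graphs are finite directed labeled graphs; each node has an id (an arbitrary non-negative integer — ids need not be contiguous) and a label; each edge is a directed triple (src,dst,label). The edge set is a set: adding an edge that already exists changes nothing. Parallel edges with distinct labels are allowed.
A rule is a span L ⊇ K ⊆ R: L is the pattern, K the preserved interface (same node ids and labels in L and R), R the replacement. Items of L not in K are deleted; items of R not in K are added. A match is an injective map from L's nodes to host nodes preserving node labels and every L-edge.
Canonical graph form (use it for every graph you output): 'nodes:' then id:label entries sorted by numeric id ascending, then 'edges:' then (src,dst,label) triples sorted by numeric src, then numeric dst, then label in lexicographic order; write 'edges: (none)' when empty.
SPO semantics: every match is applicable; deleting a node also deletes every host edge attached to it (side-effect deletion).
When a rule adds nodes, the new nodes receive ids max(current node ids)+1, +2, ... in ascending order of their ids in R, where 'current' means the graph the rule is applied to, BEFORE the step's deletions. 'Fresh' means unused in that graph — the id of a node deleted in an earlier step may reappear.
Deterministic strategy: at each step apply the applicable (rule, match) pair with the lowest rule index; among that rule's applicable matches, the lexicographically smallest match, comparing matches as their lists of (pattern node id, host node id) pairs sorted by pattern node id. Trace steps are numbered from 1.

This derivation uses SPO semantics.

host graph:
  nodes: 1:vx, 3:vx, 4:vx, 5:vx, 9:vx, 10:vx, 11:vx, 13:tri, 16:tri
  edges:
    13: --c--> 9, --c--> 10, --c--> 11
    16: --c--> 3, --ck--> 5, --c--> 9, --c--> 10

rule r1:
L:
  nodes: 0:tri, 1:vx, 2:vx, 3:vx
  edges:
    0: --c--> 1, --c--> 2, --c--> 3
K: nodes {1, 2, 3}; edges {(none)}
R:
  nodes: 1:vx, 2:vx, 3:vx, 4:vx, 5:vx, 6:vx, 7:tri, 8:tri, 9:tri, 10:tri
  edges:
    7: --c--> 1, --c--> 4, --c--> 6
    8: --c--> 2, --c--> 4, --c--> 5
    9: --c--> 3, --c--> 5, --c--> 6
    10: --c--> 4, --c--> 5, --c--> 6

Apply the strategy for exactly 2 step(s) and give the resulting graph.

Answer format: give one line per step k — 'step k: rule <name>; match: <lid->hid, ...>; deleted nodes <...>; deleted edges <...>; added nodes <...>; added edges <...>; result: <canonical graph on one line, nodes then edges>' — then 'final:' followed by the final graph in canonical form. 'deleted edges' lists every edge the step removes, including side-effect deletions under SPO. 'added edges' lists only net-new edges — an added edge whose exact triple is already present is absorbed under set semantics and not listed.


step 1: rule r1; match: 0->13, 1->9, 2->10, 3->11; deleted nodes 13; deleted edges (13,9,c); (13,10,c); (13,11,c); added nodes 17, 18, 19, 20, 21, 22, 23; added edges (20,9,c); (20,17,c); (20,19,c); (21,10,c); (21,17,c); (21,18,c); (22,11,c); (22,18,c); (22,19,c); (23,17,c); (23,18,c); (23,19,c); result: nodes: 1:vx, 3:vx, 4:vx, 5:vx, 9:vx, 10:vx, 11:vx, 16:tri, 17:vx, 18:vx, 19:vx, 20:tri, 21:tri, 22:tri, 23:tri edges: (16,3,c); (16,5,ck); (16,9,c); (16,10,c); (20,9,c); (20,17,c); (20,19,c); (21,10,c); (21,17,c); (21,18,c); (22,11,c); (22,18,c); (22,19,c); (23,17,c); (23,18,c); (23,19,c)
step 2: rule r1; match: 0->16, 1->3, 2->9, 3->10; deleted nodes 16; deleted edges (16,3,c); (16,5,ck); (16,9,c); (16,10,c); added nodes 24, 25, 26, 27, 28, 29, 30; added edges (27,3,c); (27,24,c); (27,26,c); (28,9,c); (28,24,c); (28,25,c); (29,10,c); (29,25,c); (29,26,c); (30,24,c); (30,25,c); (30,26,c); result: nodes: 1:vx, 3:vx, 4:vx, 5:vx, 9:vx, 10:vx, 11:vx, 17:vx, 18:vx, 19:vx, 20:tri, 21:tri, 22:tri, 23:tri, 24:vx, 25:vx, 26:vx, 27:tri, 28:tri, 29:tri, 30:tri edges: (20,9,c); (20,17,c); (20,19,c); (21,10,c); (21,17,c); (21,18,c); (22,11,c); (22,18,c); (22,19,c); (23,17,c); (23,18,c); (23,19,c); (27,3,c); (27,24,c); (27,26,c); (28,9,c); (28,24,c); (28,25,c); (29,10,c); (29,25,c); (29,26,c); (30,24,c); (30,25,c); (30,26,c)
final:
nodes: 1:vx, 3:vx, 4:vx, 5:vx, 9:vx, 10:vx, 11:vx, 17:vx, 18:vx, 19:vx, 20:tri, 21:tri, 22:tri, 23:tri, 24:vx, 25:vx, 26:vx, 27:tri, 28:tri, 29:tri, 30:tri
edges: (20,9,c); (20,17,c); (20,19,c); (21,10,c); (21,17,c); (21,18,c); (22,11,c); (22,18,c); (22,19,c); (23,17,c); (23,18,c); (23,19,c); (27,3,c); (27,24,c); (27,26,c); (28,9,c); (28,24,c); (28,25,c); (29,10,c); (29,25,c); (29,26,c); (30,24,c); (30,25,c); (30,26,c)


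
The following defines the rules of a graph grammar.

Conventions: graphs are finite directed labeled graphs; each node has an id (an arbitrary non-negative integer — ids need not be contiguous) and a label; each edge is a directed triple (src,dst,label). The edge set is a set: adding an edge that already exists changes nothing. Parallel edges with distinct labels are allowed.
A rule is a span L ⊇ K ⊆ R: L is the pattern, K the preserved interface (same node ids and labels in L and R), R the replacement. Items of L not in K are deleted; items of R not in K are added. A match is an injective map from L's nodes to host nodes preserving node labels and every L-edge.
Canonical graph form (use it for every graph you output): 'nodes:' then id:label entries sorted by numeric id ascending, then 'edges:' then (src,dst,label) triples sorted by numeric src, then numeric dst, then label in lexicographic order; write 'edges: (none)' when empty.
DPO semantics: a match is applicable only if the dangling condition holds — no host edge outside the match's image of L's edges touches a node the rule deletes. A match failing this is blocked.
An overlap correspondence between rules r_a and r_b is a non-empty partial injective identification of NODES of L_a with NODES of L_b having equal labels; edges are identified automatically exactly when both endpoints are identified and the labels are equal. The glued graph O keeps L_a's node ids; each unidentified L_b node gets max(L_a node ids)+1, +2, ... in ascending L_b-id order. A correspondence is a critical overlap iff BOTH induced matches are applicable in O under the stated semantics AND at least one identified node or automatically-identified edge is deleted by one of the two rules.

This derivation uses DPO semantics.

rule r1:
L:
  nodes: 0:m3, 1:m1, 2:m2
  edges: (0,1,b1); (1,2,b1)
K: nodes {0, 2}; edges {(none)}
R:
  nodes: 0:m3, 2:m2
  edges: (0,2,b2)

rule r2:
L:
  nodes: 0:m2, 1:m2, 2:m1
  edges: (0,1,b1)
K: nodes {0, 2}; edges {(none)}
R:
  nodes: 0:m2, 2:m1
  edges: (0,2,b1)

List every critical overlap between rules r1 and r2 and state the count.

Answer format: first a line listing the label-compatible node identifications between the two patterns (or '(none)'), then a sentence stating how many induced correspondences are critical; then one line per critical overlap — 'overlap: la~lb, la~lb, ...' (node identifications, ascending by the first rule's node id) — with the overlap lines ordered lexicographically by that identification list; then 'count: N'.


label-compatible node identifications between L(r1) and L(r2): 1~2, 2~0, 2~1
2 of the induced correspondences are critical overlaps of r1 and r2.
overlap: 1~2
overlap: 1~2, 2~0
count: 2


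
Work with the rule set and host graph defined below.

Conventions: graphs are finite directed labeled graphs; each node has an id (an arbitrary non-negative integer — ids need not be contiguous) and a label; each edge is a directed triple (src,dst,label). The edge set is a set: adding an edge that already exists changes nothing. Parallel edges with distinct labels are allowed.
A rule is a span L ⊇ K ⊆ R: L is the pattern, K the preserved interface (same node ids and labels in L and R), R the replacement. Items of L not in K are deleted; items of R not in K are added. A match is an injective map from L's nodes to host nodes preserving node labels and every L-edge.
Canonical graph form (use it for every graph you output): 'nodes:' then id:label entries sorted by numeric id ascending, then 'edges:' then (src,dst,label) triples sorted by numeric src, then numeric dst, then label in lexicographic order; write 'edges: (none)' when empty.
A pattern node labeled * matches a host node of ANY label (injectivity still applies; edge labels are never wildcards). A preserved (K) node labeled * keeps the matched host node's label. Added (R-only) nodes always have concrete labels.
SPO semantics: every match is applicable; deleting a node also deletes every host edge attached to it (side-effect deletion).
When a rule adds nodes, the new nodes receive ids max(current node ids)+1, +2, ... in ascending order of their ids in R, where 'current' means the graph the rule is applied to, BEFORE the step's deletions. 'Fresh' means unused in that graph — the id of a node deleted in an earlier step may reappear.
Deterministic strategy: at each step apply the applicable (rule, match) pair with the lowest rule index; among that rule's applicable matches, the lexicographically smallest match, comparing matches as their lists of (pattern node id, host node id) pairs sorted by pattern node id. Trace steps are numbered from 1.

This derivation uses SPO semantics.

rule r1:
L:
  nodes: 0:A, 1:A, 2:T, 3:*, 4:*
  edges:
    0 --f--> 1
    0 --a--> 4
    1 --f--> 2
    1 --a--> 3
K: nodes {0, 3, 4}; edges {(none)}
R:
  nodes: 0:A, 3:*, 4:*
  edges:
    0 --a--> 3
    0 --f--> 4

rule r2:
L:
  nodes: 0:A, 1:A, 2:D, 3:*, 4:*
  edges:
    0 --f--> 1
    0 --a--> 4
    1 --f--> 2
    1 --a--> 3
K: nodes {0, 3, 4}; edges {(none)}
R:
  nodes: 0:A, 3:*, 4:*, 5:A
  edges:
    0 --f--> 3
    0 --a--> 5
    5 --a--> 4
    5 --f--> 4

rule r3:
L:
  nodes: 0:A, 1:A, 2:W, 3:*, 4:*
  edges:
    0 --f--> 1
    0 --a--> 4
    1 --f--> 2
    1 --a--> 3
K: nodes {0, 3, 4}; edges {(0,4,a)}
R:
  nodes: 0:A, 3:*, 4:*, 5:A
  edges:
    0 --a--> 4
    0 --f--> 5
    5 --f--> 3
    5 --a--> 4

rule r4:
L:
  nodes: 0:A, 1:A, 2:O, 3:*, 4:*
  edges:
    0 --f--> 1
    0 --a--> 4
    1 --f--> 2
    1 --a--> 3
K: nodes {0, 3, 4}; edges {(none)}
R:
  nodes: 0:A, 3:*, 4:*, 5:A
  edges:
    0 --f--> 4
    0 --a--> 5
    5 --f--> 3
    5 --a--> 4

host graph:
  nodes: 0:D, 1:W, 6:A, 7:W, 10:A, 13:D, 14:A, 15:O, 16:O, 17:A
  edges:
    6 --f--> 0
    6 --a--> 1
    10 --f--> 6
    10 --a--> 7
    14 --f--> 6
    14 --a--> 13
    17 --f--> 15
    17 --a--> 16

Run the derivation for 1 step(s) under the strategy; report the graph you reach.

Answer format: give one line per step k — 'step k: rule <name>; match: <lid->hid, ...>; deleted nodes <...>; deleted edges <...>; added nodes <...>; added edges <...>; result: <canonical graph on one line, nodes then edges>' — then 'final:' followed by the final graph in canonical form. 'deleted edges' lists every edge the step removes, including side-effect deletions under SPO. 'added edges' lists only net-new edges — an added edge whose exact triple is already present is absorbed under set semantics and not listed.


step 1: rule r2; match: 0->10, 1->6, 2->0, 3->1, 4->7; deleted nodes 0, 6; deleted edges (6,0,f); (6,1,a); (10,6,f); (10,7,a); (14,6,f); added nodes 18; added edges (10,1,f); (10,18,a); (18,7,a); (18,7,f); result: nodes: 1:W, 7:W, 10:A, 13:D, 14:A, 15:O, 16:O, 17:A, 18:A edges: (10,1,f); (10,18,a); (14,13,a); (17,15,f); (17,16,a); (18,7,a); (18,7,f)
final:
nodes: 1:W, 7:W, 10:A, 13:D, 14:A, 15:O, 16:O, 17:A, 18:A
edges: (10,1,f); (10,18,a); (14,13,a); (17,15,f); (17,16,a); (18,7,a); (18,7,f)
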